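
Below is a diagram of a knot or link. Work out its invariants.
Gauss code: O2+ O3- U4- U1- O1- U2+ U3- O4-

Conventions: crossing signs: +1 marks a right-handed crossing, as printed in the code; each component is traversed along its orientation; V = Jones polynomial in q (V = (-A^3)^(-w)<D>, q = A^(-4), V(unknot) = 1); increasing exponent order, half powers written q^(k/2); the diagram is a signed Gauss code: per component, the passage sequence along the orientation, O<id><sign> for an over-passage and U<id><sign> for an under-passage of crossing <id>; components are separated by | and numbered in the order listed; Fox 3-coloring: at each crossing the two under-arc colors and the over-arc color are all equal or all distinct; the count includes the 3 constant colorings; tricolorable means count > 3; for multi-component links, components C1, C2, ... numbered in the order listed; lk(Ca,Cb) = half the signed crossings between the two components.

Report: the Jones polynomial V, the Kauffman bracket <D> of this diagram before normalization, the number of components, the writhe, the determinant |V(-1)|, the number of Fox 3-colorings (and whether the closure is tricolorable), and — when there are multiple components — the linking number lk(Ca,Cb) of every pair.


Jones polynomial: V(q) = 1
<D> = A^-6; writhe -2
components 1, writhe -2 (4 crossings)
3-colorings: 3 of 3^4, det 1 — not tricolorable
note: w = -2 shifts under R1 moves; the (-A^3)^(2) factor cancels that in V


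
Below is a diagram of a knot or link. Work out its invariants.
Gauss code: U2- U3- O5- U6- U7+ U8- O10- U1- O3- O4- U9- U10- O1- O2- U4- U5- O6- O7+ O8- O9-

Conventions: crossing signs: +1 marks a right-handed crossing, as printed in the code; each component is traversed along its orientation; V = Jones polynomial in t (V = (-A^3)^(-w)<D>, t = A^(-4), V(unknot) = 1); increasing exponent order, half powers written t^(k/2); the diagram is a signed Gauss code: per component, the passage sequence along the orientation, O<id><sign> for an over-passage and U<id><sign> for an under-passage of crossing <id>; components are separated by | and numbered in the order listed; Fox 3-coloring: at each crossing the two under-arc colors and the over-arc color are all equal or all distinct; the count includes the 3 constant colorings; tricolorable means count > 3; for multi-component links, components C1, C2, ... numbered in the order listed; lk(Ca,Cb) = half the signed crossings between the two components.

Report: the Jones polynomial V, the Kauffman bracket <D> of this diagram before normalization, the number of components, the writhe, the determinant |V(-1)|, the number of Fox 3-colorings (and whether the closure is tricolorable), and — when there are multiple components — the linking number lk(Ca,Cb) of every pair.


V = -t^-8 + t^-5 + t^-3
<D> = A^-12 + A^-4 - A^8 (w = -8)
1 component over 10 crossings, w = -8
9 Fox colorings among 3^10, |V(-1)| = 3: tricolorable
why: det 3 = |V(-1)|; divisible by 3, so tricolorable


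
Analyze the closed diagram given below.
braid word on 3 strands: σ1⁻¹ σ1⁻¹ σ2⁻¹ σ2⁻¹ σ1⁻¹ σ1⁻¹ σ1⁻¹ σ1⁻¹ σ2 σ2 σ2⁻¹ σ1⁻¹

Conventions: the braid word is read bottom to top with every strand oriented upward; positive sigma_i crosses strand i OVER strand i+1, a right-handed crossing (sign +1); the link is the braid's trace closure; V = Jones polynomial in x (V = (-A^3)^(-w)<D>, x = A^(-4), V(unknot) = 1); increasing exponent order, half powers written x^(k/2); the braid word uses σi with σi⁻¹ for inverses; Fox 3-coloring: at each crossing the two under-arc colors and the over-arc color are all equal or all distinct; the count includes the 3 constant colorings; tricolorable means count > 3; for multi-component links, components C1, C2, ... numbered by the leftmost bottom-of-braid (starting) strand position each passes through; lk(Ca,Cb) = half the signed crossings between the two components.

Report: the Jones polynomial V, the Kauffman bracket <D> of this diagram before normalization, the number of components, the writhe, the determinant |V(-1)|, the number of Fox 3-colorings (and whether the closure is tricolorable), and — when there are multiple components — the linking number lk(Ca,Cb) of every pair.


V(x) = -x^-12 + 2x^-11 - 4x^-10 + 5x^-9 - 5x^-8 + 5x^-7 - 4x^-6 + 3x^-5 - x^-4 + x^-3
bracket: A^-12 - A^-8 + 3A^-4 - 4 + 5A^4 - 5A^8 + 5A^12 - 4A^16 + 2A^20 - A^24, w = -8
1 component, writhe -8, over 12 crossings
det 31, colorings 3 of 3^12 — not tricolorable
observation: |V(-1)| = 31: so not tricolorable, since 3 does not divide 31


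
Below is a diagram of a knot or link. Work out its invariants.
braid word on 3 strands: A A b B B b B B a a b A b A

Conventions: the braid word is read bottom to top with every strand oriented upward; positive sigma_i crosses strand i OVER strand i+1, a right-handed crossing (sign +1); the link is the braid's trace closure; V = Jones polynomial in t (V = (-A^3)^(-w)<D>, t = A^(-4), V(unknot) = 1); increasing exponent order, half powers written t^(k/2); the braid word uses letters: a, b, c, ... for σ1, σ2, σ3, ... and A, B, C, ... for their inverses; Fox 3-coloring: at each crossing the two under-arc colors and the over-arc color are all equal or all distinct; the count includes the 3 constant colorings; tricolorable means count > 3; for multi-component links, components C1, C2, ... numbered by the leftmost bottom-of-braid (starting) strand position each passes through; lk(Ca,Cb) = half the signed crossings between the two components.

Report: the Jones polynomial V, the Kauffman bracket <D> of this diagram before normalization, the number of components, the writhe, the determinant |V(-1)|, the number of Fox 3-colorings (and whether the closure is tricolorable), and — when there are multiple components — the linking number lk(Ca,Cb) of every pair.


Jones polynomial: V(t) = -t^-6 + 3t^-5 - 5t^-4 + 6t^-3 - 6t^-2 + 6t^-1 - 4 + 3t - t^2
<D> = -A^-14 + 3A^-10 - 4A^-6 + 6A^-2 - 6A^2 + 6A^6 - 5A^10 + 3A^14 - A^18; writhe -2
components 1, writhe -2 (14 crossings)
3-colorings: 3 of 3^14, det 35 — not tricolorable
note: w = -2 shifts under R1 moves; the (-A^3)^(2) factor cancels that in V


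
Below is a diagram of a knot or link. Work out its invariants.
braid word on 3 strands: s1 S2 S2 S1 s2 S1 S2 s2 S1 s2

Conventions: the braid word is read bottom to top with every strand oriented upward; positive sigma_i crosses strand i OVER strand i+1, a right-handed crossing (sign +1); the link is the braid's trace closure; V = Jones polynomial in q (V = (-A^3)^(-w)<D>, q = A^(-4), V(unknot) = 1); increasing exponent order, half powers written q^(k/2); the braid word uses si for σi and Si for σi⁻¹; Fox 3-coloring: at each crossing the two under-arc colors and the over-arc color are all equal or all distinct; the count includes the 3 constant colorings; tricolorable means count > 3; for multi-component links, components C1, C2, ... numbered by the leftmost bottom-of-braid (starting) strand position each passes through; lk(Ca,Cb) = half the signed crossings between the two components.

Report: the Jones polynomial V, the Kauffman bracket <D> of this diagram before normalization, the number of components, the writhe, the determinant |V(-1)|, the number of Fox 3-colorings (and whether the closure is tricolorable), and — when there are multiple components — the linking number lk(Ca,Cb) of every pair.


Jones polynomial: V(q) = q^-5 - q^-4 + 2q^-3 - q^-2 + 2q^-1 + q
<D> = A^-10 + 2A^-2 - A^2 + 2A^6 - A^10 + A^14; writhe -2
components 3, writhe -2 (10 crossings)
linking number lk(C1,C2) = 0
lk(C1,C3): -2
lk(C2,C3) = +1
3-colorings: 3 of 3^10, det 8 — not tricolorable
note: summing lk over 3 pairs gives -1


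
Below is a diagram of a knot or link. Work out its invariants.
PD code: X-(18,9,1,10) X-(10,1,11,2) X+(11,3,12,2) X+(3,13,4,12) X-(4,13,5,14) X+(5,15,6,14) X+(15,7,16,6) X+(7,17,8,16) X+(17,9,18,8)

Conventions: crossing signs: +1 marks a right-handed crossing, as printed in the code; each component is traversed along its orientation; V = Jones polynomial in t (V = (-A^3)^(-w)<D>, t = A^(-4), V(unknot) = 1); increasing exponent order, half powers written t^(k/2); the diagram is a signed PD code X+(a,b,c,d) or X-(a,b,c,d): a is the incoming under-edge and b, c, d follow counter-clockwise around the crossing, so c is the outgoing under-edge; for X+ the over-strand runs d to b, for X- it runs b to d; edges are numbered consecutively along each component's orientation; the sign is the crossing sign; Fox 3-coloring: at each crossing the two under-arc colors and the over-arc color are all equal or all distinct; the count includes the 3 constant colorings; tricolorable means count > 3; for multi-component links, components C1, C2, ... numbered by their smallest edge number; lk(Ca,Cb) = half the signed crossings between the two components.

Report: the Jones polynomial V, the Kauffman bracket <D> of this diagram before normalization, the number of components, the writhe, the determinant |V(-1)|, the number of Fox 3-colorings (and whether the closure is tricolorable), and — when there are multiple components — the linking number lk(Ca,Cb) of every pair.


V = t + t^3 - t^4
<D> = A^-7 - A^-3 - A^5 (w = +3)
1 component over 9 crossings, w = +3
9 Fox colorings among 3^9, |V(-1)| = 3: tricolorable
why: V spans 3 powers of t: at least 3 crossings in any diagram


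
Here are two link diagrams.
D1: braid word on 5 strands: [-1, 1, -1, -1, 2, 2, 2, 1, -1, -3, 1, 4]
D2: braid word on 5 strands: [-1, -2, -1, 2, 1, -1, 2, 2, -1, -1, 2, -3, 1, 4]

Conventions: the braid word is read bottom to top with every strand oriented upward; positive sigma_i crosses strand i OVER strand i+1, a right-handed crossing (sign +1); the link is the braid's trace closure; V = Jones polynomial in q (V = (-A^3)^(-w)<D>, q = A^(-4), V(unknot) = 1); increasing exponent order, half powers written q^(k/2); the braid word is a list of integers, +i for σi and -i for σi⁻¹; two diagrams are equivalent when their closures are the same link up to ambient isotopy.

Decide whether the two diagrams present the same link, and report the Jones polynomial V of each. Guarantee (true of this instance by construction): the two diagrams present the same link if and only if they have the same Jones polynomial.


equivalent: no
V(D1) = q + q^3 - q^4  (w +2, c 12, <D> = -A^-10 + A^-6 + A^2)
V(D2) = -q^-3 + q^-2 - q^-1 + 3 - q + q^2 - q^3  [14 crossings, <D> = -A^-12 + A^-8 - A^-4 + 3 - A^4 + A^8 - A^12, w = 0]
key observation: 2 values of V(q) split the 2 diagrams


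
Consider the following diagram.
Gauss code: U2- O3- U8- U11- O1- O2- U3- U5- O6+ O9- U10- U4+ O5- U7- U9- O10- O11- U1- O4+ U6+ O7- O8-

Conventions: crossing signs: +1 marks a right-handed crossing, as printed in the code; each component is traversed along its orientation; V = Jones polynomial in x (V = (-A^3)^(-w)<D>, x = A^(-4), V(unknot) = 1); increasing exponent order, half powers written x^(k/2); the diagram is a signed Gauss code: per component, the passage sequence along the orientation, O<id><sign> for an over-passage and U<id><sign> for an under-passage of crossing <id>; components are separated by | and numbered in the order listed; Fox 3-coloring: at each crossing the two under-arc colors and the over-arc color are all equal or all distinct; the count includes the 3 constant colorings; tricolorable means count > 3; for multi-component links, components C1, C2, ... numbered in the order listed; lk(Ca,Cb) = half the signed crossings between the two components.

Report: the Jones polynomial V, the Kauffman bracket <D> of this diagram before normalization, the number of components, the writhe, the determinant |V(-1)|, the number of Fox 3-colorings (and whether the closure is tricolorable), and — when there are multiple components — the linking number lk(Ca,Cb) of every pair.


Jones polynomial: V(x) = x^-10 - 3x^-9 + 5x^-8 - 7x^-7 + 7x^-6 - 7x^-5 + 6x^-4 - 3x^-3 + 2x^-2
<D> = -2A^-13 + 3A^-9 - 6A^-5 + 7A^-1 - 7A^3 + 7A^7 - 5A^11 + 3A^15 - A^19; writhe -7
components 1, writhe -7 (11 crossings)
3-colorings: 3 of 3^11, det 41 — not tricolorable
note: |V(-1)| = 41: so not tricolorable, since 3 does not divide 41


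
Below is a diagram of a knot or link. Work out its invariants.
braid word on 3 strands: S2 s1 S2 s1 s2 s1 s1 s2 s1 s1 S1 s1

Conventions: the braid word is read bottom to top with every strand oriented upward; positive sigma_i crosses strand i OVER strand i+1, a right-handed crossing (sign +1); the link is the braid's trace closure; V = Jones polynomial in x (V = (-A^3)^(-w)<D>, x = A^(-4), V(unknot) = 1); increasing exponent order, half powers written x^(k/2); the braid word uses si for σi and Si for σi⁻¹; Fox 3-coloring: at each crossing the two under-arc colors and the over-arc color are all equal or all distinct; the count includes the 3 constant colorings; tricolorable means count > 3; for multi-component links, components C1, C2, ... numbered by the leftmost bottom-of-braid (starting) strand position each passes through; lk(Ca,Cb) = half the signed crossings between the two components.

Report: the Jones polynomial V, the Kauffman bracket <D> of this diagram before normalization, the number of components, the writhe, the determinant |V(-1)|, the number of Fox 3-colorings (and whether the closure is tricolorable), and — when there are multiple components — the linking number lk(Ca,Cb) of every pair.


V = x^2 + 2x^4 - 2x^5 + x^6 - 2x^7 + x^8
<D> = A^-14 - 2A^-10 + A^-6 - 2A^-2 + 2A^2 + A^10 (w = +6)
1 component over 12 crossings, w = +6
27 Fox colorings among 3^12, |V(-1)| = 9: tricolorable
why: the span of V is 6, forcing >= 6 crossings in any diagram


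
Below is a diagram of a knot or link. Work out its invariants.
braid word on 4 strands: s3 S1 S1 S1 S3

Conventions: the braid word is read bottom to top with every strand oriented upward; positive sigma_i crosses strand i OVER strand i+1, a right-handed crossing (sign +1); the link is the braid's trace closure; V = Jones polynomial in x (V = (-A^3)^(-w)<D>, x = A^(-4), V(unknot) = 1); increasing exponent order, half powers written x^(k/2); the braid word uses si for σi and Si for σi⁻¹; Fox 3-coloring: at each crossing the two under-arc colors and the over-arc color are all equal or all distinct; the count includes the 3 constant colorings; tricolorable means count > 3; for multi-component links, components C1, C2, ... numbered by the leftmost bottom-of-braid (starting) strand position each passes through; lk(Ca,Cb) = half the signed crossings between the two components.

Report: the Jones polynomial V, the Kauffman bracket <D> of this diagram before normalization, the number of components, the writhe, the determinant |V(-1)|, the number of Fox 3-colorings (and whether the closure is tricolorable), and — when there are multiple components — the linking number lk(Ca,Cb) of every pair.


Jones polynomial: V(x) = -x^-5 - x^-4 + x^-3 + 2x^-2 + 2x^-1 + 1
<D> = -A^-9 - 2A^-5 - 2A^-1 - A^3 + A^7 + A^11; writhe -3
components 3, writhe -3 (5 crossings)
linking number lk(C1,C2) = 0
lk(C1,C3): 0
lk(C2,C3) = 0
3-colorings: 81 of 3^6, det 0 — tricolorable
note: every pair of the 3 components has lk = 0


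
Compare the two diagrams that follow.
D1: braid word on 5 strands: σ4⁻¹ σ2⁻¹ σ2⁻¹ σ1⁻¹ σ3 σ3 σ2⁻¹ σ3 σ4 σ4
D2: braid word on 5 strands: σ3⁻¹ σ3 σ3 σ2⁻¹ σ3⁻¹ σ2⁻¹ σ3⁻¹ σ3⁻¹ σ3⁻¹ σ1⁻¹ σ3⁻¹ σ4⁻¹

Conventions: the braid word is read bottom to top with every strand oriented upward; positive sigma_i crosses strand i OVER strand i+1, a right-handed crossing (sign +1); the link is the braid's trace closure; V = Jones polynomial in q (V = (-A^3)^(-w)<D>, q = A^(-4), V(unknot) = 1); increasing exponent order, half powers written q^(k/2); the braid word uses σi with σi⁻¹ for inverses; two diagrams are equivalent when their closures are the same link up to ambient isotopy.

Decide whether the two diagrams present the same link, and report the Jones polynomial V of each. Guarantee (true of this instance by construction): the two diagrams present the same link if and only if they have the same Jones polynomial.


equivalent: no
V(D1) = -q^-3 + 2q^-2 - 2q^-1 + 3 - 2q + 2q^2 - q^3  (w 0, c 10, <D> = -A^-12 + 2A^-8 - 2A^-4 + 3 - 2A^4 + 2A^8 - A^12)
V(D2) = -q^-7 + q^-6 - q^-5 + q^-4 + q^-2  [12 crossings, <D> = A^-16 + A^-8 - A^-4 + 1 - A^4, w = -8]
key observation: 2 values of V(q) split the 2 diagrams


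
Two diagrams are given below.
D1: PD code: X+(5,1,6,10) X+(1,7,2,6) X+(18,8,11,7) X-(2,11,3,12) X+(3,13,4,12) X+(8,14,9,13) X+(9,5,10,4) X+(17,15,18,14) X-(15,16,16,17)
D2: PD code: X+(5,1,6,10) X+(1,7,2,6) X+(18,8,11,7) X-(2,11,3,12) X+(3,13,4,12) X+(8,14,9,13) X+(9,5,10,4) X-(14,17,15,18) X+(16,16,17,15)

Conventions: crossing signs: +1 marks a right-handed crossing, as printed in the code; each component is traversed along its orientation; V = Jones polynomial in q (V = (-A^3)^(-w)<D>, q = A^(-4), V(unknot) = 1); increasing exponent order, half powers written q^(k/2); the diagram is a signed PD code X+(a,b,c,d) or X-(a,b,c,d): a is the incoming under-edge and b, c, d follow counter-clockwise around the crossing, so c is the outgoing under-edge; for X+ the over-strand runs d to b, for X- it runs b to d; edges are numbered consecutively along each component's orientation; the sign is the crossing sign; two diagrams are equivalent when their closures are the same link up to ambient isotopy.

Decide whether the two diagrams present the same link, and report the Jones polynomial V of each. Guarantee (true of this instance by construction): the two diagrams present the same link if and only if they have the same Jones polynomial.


equivalent: yes
V(D1) = -q^(3/2) - 2q^(7/2) + q^(9/2) - q^(11/2) + q^(13/2)  (w +5, c 9, <D> = -A^-11 + A^-7 - A^-3 + 2A + A^9)
V(D2) = -q^(3/2) - 2q^(7/2) + q^(9/2) - q^(11/2) + q^(13/2)  (w +5, c 9, <D> = -A^-11 + A^-7 - A^-3 + 2A + A^9)
why: one V(q) for all 2 diagrams — one class (guaranteed)


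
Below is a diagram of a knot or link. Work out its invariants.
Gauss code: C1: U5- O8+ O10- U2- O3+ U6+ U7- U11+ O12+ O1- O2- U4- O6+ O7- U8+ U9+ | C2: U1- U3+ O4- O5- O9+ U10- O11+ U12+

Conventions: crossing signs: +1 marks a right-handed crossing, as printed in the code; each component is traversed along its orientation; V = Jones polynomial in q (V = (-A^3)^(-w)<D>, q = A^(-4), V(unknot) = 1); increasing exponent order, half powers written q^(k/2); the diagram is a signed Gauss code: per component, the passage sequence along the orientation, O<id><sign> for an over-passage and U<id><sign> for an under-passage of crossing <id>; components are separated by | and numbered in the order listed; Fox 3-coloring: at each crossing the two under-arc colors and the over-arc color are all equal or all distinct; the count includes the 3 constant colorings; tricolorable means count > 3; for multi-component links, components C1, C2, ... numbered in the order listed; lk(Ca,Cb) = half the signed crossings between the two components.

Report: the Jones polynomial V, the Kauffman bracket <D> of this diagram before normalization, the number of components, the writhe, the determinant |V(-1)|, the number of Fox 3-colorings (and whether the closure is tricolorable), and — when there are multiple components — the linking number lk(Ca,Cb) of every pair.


V = q^(-7/2) - 2q^(-5/2) + q^(-3/2) - 2q^(-1/2) + q^(1/2) - q^(3/2)
<D> = -A^-6 + A^-2 - 2A^2 + A^6 - 2A^10 + A^14 (w = 0)
2 components over 12 crossings, w = 0
lk(C1,C2): 0
3 Fox colorings among 3^12, |V(-1)| = 8: not tricolorable
why: w = 0 shifts under R1 moves; the (-A^3)^(0) factor cancels that in V


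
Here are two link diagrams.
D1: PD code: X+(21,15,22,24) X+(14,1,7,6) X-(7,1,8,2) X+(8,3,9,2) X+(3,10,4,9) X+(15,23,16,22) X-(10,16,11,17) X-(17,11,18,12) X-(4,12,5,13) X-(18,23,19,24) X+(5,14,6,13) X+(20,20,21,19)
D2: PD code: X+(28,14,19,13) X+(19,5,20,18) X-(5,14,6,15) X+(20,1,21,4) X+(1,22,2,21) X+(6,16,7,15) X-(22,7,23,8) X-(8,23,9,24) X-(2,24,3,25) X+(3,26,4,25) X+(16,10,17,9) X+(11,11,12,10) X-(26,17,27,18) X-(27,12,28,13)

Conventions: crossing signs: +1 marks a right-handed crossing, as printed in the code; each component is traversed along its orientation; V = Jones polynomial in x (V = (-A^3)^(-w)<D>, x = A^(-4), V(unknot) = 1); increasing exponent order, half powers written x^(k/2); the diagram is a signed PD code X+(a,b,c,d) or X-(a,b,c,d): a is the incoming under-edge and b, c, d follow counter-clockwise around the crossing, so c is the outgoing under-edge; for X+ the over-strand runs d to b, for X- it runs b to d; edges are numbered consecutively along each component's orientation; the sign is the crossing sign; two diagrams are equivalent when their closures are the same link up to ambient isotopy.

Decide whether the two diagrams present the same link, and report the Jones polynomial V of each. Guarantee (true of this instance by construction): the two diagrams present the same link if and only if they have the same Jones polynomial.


equivalent: yes
D1 (bracket A^-2 + 2A^6 + A^14; 12 crossings at w = +2): V = x^-2 + 2 + x^2
V(D2) = x^-2 + 2 + x^2  [14 crossings, <D> = A^-2 + 2A^6 + A^14, w = +2]
observation: all 2 diagrams share one V(x), hence one class


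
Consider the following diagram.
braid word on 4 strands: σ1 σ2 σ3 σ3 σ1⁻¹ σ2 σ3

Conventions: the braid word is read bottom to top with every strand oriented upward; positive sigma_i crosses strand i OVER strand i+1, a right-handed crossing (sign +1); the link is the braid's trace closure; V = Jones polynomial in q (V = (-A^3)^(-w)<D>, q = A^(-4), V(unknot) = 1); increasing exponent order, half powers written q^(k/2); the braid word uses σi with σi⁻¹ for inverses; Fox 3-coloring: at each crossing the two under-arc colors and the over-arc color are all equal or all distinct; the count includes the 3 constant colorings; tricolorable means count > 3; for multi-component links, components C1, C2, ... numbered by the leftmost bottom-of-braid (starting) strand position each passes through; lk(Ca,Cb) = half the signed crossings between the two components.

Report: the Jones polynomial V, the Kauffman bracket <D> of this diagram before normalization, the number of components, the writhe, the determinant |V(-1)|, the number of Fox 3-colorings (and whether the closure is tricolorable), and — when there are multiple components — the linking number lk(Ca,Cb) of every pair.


Jones polynomial: V(q) = q + q^3 - q^4
<D> = A^-1 - A^3 - A^11; writhe +5
components 1, writhe +5 (7 crossings)
3-colorings: 9 of 3^7, det 3 — tricolorable
note: V spans 3 powers of q: at least 3 crossings in any diagram


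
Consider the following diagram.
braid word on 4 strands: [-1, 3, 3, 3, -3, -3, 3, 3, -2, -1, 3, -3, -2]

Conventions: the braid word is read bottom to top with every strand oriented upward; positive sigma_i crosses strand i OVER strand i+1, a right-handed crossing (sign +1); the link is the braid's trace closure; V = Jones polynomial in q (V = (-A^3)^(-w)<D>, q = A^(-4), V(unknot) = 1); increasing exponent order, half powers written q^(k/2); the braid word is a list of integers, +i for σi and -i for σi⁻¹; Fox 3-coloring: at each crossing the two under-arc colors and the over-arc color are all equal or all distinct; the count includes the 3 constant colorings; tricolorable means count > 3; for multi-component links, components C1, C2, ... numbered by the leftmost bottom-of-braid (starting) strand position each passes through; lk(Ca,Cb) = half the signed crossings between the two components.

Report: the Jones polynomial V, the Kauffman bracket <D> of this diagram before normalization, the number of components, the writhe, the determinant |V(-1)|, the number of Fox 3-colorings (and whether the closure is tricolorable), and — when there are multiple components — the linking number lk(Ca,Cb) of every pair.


V = -q^-3 + q^-2 - q^-1 + 3 - q + q^2 - q^3
<D> = A^-15 - A^-11 + A^-7 - 3A^-3 + A - A^5 + A^9 (w = -1)
1 component over 13 crossings, w = -1
27 Fox colorings among 3^13, |V(-1)| = 9: tricolorable
why: palindromic: swapping q for 1/q fixes V


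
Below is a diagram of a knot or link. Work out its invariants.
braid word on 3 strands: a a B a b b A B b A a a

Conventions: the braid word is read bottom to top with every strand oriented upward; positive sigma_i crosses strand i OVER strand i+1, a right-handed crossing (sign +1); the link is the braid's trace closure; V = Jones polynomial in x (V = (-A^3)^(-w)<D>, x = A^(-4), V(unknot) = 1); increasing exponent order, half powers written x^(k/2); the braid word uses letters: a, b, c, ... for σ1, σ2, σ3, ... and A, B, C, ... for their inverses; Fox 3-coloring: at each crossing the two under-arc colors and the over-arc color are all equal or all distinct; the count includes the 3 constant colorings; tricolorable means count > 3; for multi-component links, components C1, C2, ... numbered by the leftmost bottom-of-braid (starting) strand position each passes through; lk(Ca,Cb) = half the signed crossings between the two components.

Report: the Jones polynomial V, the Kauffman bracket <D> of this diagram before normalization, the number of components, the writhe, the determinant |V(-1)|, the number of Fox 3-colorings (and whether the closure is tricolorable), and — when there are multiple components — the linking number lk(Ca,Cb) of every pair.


V(x) = x - x^2 + 2x^3 - x^4 + x^5 - x^6
bracket: -A^-12 + A^-8 - A^-4 + 2 - A^4 + A^8, w = +4
1 component, writhe +4, over 12 crossings
det 7, colorings 3 of 3^12 — not tricolorable
observation: w = +4 (over 12 crossings) is diagram-only; (-A^3)^(-4) removes it from V


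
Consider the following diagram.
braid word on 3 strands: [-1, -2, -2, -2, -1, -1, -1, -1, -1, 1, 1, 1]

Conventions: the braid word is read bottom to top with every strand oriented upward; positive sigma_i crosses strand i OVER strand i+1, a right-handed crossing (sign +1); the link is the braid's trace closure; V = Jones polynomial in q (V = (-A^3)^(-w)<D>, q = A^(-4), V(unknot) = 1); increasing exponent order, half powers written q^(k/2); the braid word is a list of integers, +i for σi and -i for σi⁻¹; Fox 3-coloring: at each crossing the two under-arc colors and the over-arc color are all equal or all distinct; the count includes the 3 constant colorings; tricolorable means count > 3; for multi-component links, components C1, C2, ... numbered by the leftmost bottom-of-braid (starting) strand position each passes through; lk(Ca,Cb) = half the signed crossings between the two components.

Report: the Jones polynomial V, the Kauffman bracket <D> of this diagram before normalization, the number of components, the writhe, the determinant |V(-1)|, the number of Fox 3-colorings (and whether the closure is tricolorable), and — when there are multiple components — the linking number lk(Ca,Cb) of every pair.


V = q^-8 - 2q^-7 + q^-6 - 2q^-5 + 2q^-4 + q^-2
<D> = A^-10 + 2A^-2 - 2A^2 + A^6 - 2A^10 + A^14 (w = -6)
1 component over 12 crossings, w = -6
27 Fox colorings among 3^12, |V(-1)| = 9: tricolorable
why: inverse pairs cancel, leaving σ1⁻¹ σ2⁻¹ σ2⁻¹ σ2⁻¹ σ1⁻¹ σ1⁻¹


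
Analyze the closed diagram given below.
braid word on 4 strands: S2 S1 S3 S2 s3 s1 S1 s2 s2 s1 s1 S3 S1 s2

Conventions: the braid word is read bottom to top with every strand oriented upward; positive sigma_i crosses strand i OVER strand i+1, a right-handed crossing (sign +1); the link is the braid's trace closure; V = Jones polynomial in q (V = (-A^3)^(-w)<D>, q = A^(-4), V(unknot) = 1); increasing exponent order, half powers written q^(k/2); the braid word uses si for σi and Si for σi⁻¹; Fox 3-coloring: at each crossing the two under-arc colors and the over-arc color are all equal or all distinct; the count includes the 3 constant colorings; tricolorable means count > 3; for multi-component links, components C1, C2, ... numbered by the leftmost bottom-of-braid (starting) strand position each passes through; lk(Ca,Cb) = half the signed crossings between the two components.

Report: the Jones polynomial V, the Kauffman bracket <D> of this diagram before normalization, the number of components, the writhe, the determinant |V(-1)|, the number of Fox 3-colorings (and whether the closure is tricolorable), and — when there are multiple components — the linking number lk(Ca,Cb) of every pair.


V(q) = -q^(-5/2) - q^(5/2)
bracket: -A^-10 - A^10, w = 0
2 components, writhe 0, over 14 crossings
lk(C1,C2) = 0
det 0, colorings 9 of 3^14 — tricolorable
observation: the span of V is 5, within the link bound 14 + 2 - 1


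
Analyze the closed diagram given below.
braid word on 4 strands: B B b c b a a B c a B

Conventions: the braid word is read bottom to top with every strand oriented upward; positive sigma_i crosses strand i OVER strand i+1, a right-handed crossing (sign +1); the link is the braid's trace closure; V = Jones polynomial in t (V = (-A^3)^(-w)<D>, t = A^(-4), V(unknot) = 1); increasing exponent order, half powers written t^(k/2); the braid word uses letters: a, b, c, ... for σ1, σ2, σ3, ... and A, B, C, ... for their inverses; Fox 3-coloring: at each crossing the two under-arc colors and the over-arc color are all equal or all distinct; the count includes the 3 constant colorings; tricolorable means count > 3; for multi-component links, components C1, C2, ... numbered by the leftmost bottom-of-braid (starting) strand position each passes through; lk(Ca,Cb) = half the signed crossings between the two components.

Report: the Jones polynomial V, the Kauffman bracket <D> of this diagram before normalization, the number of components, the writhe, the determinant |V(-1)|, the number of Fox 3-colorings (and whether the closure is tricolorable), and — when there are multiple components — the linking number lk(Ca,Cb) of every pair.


V(t) = t^-1 - 1 + 3t - t^2 + 3t^3 - 2t^4 + t^5
bracket: -A^-11 + 2A^-7 - 3A^-3 + A - 3A^5 + A^9 - A^13, w = +3
3 components, writhe +3, over 11 crossings
lk(C1,C2) = -1
linking number lk(C1,C3) = +1
lk(C2,C3): +1
det 12, colorings 9 of 3^11 — tricolorable
observation: |V(-1)| = 12: so tricolorable, since 3 divides 12


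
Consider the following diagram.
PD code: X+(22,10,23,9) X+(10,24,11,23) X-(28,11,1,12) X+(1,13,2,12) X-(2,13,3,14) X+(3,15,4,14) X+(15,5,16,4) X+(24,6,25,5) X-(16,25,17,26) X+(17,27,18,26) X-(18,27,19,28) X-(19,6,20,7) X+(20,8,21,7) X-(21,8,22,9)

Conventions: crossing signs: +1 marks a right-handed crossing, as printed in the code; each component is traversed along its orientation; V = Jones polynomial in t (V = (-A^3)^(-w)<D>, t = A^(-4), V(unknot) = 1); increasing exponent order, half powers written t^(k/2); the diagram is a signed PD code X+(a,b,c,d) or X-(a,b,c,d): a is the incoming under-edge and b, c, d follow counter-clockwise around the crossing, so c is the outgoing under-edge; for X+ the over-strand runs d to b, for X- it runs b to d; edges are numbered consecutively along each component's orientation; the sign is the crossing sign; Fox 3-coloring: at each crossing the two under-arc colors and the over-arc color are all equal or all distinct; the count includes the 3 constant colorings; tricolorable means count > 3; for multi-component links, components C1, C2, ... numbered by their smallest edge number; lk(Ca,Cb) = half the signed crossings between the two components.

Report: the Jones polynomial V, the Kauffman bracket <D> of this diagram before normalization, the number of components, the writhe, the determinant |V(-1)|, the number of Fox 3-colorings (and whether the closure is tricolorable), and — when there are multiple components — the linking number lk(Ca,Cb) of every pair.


V = 1
<D> = A^6 (w = +2)
1 component over 14 crossings, w = +2
3 Fox colorings among 3^14, |V(-1)| = 1: not tricolorable
why: det 1 = |V(-1)|; not divisible by 3, so not tricolorable


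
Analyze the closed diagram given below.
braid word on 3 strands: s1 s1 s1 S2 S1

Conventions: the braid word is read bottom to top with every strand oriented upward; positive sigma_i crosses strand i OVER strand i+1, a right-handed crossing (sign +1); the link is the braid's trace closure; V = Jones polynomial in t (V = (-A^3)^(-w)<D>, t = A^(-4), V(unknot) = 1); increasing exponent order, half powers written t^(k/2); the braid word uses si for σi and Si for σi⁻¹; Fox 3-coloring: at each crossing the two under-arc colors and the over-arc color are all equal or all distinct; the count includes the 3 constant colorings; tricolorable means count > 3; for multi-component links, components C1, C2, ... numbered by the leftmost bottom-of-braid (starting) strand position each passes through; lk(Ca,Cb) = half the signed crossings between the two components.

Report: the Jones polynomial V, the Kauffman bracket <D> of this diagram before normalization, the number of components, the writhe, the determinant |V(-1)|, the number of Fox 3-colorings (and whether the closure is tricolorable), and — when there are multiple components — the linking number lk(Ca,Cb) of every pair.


V(t) = -t^(1/2) - t^(5/2)
bracket: A^-7 + A, w = +1
2 components, writhe +1, over 5 crossings
lk(C1,C2) = +1
det 2, colorings 3 of 3^5 — not tricolorable
observation: summing lk over 1 pair gives +1


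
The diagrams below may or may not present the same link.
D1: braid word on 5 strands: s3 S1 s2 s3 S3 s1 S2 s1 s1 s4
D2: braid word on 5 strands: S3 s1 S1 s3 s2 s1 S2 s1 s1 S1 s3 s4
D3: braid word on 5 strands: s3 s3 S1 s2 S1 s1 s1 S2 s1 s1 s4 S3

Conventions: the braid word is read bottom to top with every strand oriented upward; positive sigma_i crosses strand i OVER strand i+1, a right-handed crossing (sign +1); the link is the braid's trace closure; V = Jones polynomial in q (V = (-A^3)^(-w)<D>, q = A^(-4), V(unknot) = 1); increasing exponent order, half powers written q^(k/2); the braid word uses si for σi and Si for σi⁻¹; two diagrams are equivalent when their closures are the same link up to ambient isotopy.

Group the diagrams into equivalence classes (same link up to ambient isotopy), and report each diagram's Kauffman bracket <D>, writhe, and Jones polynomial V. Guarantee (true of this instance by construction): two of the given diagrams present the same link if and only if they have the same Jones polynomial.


classes: {D1, D2, D3}
V(D1) = 1  [10 crossings, <D> = A^12, w = +4]
V(D2) = 1  [12 crossings, <D> = A^12, w = +4]
D3 (bracket A^12; 12 crossings at w = +4): V = 1
note: all 3 diagrams share one V(q), hence one class


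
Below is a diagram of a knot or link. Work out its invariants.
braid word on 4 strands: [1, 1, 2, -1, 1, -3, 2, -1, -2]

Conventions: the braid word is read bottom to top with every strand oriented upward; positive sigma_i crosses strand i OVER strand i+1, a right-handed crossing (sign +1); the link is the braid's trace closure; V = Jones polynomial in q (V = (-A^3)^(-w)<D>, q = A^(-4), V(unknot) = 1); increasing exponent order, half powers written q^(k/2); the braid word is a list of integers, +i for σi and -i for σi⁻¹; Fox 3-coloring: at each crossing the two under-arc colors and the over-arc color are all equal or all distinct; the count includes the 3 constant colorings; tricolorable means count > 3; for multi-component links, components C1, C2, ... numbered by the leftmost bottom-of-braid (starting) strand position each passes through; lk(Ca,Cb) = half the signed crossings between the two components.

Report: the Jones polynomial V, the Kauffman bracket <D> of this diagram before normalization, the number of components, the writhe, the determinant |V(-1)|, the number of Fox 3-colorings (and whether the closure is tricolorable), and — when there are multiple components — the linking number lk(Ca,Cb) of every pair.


Jones polynomial: V(q) = q + q^3 - q^4
<D> = A^-13 - A^-9 - A^-1; writhe +1
components 1, writhe +1 (9 crossings)
3-colorings: 9 of 3^9, det 3 — tricolorable
note: V spans 3 powers of q: at least 3 crossings in any diagram


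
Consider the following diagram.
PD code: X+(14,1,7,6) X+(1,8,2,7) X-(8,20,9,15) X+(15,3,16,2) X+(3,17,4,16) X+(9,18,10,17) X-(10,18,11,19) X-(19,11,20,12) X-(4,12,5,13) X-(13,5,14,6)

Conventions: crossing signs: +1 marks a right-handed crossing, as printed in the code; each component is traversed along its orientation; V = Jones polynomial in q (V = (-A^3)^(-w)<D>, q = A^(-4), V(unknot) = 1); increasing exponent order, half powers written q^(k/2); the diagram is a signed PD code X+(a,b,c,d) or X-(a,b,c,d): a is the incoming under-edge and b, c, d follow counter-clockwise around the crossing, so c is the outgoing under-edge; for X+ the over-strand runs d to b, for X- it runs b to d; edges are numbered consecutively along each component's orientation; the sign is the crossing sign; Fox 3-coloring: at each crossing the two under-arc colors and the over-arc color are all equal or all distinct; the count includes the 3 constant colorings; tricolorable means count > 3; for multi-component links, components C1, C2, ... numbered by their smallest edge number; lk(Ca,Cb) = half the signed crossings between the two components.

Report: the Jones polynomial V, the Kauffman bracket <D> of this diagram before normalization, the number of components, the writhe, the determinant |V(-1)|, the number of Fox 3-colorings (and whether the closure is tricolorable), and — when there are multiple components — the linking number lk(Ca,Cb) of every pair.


V = q^-2 + 2 + q^2
<D> = A^-8 + 2 + A^8 (w = 0)
3 components over 10 crossings, w = 0
lk(C1,C2): 0
lk(C1,C3) = +1
linking number lk(C2,C3) = -1
3 Fox colorings among 3^10, |V(-1)| = 4: not tricolorable
why: w = 0 shifts under R1 moves; the (-A^3)^(0) factor cancels that in V


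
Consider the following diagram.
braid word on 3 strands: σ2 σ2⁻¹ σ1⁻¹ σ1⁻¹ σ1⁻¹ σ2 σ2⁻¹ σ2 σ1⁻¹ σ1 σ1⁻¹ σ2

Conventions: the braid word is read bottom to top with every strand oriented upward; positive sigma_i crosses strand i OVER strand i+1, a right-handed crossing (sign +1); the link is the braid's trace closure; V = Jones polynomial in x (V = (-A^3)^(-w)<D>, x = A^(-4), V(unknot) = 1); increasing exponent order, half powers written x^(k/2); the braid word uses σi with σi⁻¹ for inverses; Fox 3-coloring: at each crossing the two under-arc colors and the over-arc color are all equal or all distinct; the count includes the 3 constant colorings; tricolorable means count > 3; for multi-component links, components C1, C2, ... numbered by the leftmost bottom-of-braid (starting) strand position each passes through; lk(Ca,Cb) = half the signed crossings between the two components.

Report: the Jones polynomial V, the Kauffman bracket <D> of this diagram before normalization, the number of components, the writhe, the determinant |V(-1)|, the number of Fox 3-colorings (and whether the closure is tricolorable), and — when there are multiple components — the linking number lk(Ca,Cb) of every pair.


Jones polynomial: V(x) = x^-5 - 2x^-4 + 2x^-3 - 2x^-2 + 2x^-1 - 1 + x
<D> = A^-10 - A^-6 + 2A^-2 - 2A^2 + 2A^6 - 2A^10 + A^14; writhe -2
components 1, writhe -2 (12 crossings)
3-colorings: 3 of 3^12, det 11 — not tricolorable
note: det 11 = |V(-1)|; not divisible by 3, so not tricolorable


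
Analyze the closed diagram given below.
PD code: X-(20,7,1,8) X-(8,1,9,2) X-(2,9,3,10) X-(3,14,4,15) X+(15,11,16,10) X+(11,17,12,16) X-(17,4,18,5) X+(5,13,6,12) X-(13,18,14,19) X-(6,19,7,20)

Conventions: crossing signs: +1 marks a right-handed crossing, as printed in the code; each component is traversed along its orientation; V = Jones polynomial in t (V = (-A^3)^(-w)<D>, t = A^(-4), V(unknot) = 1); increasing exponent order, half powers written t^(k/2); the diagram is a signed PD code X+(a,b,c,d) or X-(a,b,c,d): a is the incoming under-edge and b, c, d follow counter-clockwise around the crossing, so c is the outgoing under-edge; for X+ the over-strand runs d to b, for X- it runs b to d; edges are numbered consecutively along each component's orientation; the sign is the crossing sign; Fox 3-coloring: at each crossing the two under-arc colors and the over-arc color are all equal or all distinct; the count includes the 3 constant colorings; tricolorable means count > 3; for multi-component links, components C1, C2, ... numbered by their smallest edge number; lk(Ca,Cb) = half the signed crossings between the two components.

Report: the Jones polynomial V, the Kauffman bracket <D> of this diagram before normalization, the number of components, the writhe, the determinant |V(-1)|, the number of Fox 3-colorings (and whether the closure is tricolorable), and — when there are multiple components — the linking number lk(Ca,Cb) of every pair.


V = -t^-8 + 2t^-7 - 4t^-6 + 5t^-5 - 5t^-4 + 6t^-3 - 4t^-2 + 3t^-1 - 1
<D> = -A^-12 + 3A^-8 - 4A^-4 + 6 - 5A^4 + 5A^8 - 4A^12 + 2A^16 - A^20 (w = -4)
1 component over 10 crossings, w = -4
3 Fox colorings among 3^10, |V(-1)| = 31: not tricolorable
why: w = -4 (over 10 crossings) is diagram-only; (-A^3)^(4) removes it from V
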